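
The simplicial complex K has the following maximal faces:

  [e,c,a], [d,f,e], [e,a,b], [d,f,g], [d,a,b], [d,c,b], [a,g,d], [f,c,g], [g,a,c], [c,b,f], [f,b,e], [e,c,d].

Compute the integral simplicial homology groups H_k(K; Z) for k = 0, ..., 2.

Take the total order a < b < c < d < e < f < g on the vertex set. Then K (dimension 2) consists of the simplices:

  0-simplices (7): a, b, c, d, e, f, g
  1-simplices (18): ab, ac, ad, ae, ag, bc, bd, be, bf, cd, ce, cf, cg, de, df, dg, ef, fg
  2-simplices (12): abd, abe, ace, acg, adg, bcd, bcf, bef, cde, cfg, def, dfg

Hence C_0 ≅ Z^7, C_1 ≅ Z^18, C_2 ≅ Z^12.

∂_1: C_1 → C_0 is given by ∂[p,q] = [q] − [p]. For instance
  ∂ce = e − c.
This gives a 7×18 integer matrix of rank 6; reducing to Smith normal form yields diagonal entries (1,1,1,1,1,1).

∂_2: C_2 → C_1 sends each 2-simplex [p,q,r] to [q,r] − [p,r] + [p,q]. For instance
  ∂bef = ef − bf + be,
  ∂adg = dg − ag + ad.
The 18×12 boundary matrix has rank 12 and Smith normal form diag(1,1,1,1,1,1,1,1,1,1,1,2).

From H_k ≅ ker(∂_k) / im(∂_{k+1}) we obtain:

  H_0: rank C_0 − rank ∂_1 = 7 − 6 = 1, and the invariant factors of ∂_1 are all 1, so H_0 ≅ Z.
  H_1: rank ker ∂_1 − rank ∂_2 = (18 − 6) − 12 = 0, and ∂_2 has invariant factor 2 > 1, so H_1 ≅ Z_2.
  H_2: rank ker ∂_2 − rank ∂_3 = (12 − 12) − 0 = 0, and there is no ∂_3, so H_2 ≅ 0.

H_0 = Z,  H_1 = Z_2,  H_2 = 0.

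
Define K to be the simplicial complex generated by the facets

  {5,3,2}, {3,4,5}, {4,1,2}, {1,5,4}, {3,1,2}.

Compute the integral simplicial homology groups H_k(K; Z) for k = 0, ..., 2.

Take the total order 1 < 2 < 3 < 4 < 5 on the vertex set. Then K (dimension 2) consists of the simplices:

  0-simplices (5): [1], [2], [3], [4], [5]
  1-simplices (10): [1,2], [1,3], [1,4], [1,5], [2,3], [2,4], [2,5], [3,4], [3,5], [4,5]
  2-simplices (5): [1,2,3], [1,2,4], [1,4,5], [2,3,5], [3,4,5]

giving chain groups C_0 ≅ Z^5, C_1 ≅ Z^10, C_2 ≅ Z^5.

Boundary ∂_1: C_1 → C_0 sends each edge [p,q] (with p < q) to q − p.
This gives a 5×10 integer matrix of rank 4; reducing to Smith normal form yields diagonal entries (1,1,1,1).

Boundary ∂_2: C_2 → C_1 sends each 2-simplex [p,q,r] to [q,r] − [p,r] + [p,q]. For instance
  ∂[1,2,3] = [2,3] − [1,3] + [1,2],
  ∂[1,4,5] = [4,5] − [1,5] + [1,4].
This gives a 10×5 integer matrix of rank 5; reducing to Smith normal form yields diagonal entries (1,1,1,1,1).

Computing H_k = (kernel of ∂_k) / (image of ∂_{k+1}):

  H_0: rank C_0 − rank ∂_1 = 5 − 4 = 1, and the invariant factors of ∂_1 are all 1, so H_0 ≅ Z.
  H_1: rank ker ∂_1 − rank ∂_2 = (10 − 4) − 5 = 1, and the invariant factors of ∂_2 are all 1, so H_1 ≅ Z.
  H_2: rank ker ∂_2 − rank ∂_3 = (5 − 5) − 0 = 0, and there is no ∂_3, so H_2 ≅ 0.

(K is a triangulation of the Möbius band.)

H_0 = Z,  H_1 = Z,  H_2 = 0.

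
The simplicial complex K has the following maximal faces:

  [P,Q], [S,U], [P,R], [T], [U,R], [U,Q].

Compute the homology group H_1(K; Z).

We work with the vertex ordering P < Q < R < S < T < U. The simplices of K, each written with vertices in increasing order, are:

  0-simplices (6): P, Q, R, S, T, U
  1-simplices (5): PQ, PR, QU, RU, SU

so the chain groups are C_0 ≅ Z^6, C_1 ≅ Z^5.

Boundary ∂_1: C_1 → C_0 maps an edge to its endpoints' difference, ∂[p,q] = q − p.
The 6×5 boundary matrix has rank 4 and Smith normal form diag(1,1,1,1).

Now H_k = ker ∂_k / im ∂_{k+1}, so:

  H_1: rank ker ∂_1 − rank ∂_2 = (5 − 4) − 0 = 1, and there is no ∂_2, so H_1 ≅ Z.

H_1 ≅ Z.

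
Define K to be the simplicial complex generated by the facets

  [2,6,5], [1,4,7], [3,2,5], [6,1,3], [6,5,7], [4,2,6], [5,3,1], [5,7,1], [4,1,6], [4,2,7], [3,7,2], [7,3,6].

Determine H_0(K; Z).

We work with the vertex ordering 1 < 2 < 3 < 4 < 5 < 6 < 7. The simplices of K, each written with vertices in increasing order, are:

  0-simplices (7): [1], [2], [3], [4], [5], [6], [7]
  1-simplices (18): [1,3], [1,4], [1,5], [1,6], [1,7], [2,3], [2,4], [2,5], [2,6], [2,7], [3,5], [3,6], [3,7], [4,6], [4,7], [5,6], [5,7], [6,7]
  2-simplices (12): [1,3,5], [1,3,6], [1,4,6], [1,4,7], [1,5,7], [2,3,5], [2,3,7], [2,4,6], [2,4,7], [2,5,6], [3,6,7], [5,6,7]

Hence C_0 ≅ Z^7, C_1 ≅ Z^18, C_2 ≅ Z^12.

The boundary map ∂_1: C_1 → C_0 sends each edge [p,q] (with p < q) to q − p. For instance
  ∂[6,7] = [7] − [6].
The 7×18 boundary matrix has rank 6 and Smith normal form diag(1,1,1,1,1,1).

The boundary map ∂_2: C_2 → C_1 sends each 2-simplex [p,q,r] to [q,r] − [p,r] + [p,q]. For instance
  ∂[3,6,7] = [6,7] − [3,7] + [3,6],
  ∂[2,3,5] = [3,5] − [2,5] + [2,3].
This gives a 18×12 integer matrix of rank 12; reducing to Smith normal form yields diagonal entries (1,1,1,1,1,1,1,1,1,1,1,2).

Reading off H_k = ker ∂_k / im ∂_{k+1}:

  H_0: rank C_0 − rank ∂_1 = 7 − 6 = 1, and the invariant factors of ∂_1 are all 1, so H_0 = Z.

H_0 = Z.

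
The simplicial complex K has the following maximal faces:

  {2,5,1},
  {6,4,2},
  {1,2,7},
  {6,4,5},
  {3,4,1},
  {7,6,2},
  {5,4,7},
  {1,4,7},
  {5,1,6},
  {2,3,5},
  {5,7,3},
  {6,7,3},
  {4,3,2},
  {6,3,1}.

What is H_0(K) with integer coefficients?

H_0 ≅ Z.

Take the total order 1 < 2 < 3 < 4 < 5 < 6 < 7 on the vertex set. Then K (dimension 2) consists of the simplices:

  0-simplices (7): [1], [2], [3], [4], [5], [6], [7]
  1-simplices (21): [1,2], [1,3], [1,4], [1,5], [1,6], [1,7], [2,3], [2,4], [2,5], [2,6], [2,7], [3,4], [3,5], [3,6], [3,7], [4,5], [4,6], [4,7], [5,6], [5,7], [6,7]
  2-simplices (14): [1,2,5], [1,2,7], [1,3,4], [1,3,6], [1,4,7], [1,5,6], [2,3,4], [2,3,5], [2,4,6], [2,6,7], [3,5,7], [3,6,7], [4,5,6], [4,5,7]

Hence C_0 ≅ Z^7, C_1 ≅ Z^21, C_2 ≅ Z^14.

∂_1: C_1 → C_0 maps an edge to its endpoints' difference, ∂[p,q] = q − p. For instance
  ∂[3,7] = [7] − [3].
The resulting 7×21 matrix has rank 6, and its Smith normal form has invariant factors (1,1,1,1,1,1).

Boundary ∂_2: C_2 → C_1 sends each 2-simplex [p,q,r] to [q,r] − [p,r] + [p,q]. For instance
  ∂[1,4,7] = [4,7] − [1,7] + [1,4],
  ∂[2,4,6] = [4,6] − [2,6] + [2,4].
As a 21×14 matrix over Z this has rank 13, with invariant factors (1,1,1,1,1,1,1,1,1,1,1,1,1).

Computing H_k = (kernel of ∂_k) / (image of ∂_{k+1}):

  H_0: rank C_0 − rank ∂_1 = 7 − 6 = 1, and the invariant factors of ∂_1 are all 1, so H_0 = Z.

(K is a triangulation of the torus T^2.)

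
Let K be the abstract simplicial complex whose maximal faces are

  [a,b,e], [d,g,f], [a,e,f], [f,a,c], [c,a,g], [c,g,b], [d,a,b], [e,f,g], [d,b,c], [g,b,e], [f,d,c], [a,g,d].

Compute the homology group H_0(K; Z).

Fix the vertex order a < b < c < d < e < f < g and write every simplex with vertices in increasing order. Then dim K = 2 and the simplices of K are:

  0-simplices (7): a, b, c, d, e, f, g
  1-simplices (18): ab, ac, ad, ae, af, ag, bc, bd, be, bg, cd, cf, cg, df, dg, ef, eg, fg
  2-simplices (12): abd, abe, acf, acg, adg, aef, bcd, bcg, beg, cdf, dfg, efg

Hence C_0 ≅ Z^7, C_1 ≅ Z^18, C_2 ≅ Z^12.

The boundary map ∂_1: C_1 → C_0 sends each edge [p,q] (with p < q) to q − p. For instance
  ∂bg = g − b.
As a 7×18 matrix over Z this has rank 6, with invariant factors (1,1,1,1,1,1).

∂_2: C_2 → C_1 acts by ∂[p,q,r] = [q,r] − [p,r] + [p,q]. For instance
  ∂aef = ef − af + ae,
  ∂beg = eg − bg + be.
This gives a 18×12 integer matrix of rank 12; reducing to Smith normal form yields diagonal entries (1,1,1,1,1,1,1,1,1,1,1,2).

Now H_k = ker ∂_k / im ∂_{k+1}, so:

  H_0: rank C_0 − rank ∂_1 = 7 − 6 = 1, and the invariant factors of ∂_1 are all 1, so H_0 = Z.

H_0 ≅ Z.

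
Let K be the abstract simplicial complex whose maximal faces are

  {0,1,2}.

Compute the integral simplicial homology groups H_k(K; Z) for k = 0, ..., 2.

H_0 ≅ Z,  H_1 = 0,  H_2 = 0.

We work with the vertex ordering 0 < 1 < 2. The simplices of K, each written with vertices in increasing order, are:

  0-simplices (3): [0], [1], [2]
  1-simplices (3): [0,1], [0,2], [1,2]
  2-simplices (1): [0,1,2]

giving chain groups C_0 ≅ Z^3, C_1 ≅ Z^3, C_2 ≅ Z^1.

The boundary map ∂_1: C_1 → C_0 is given by ∂[p,q] = [q] − [p]. For instance
  ∂[1,2] = [2] − [1].
This gives a 3×3 integer matrix of rank 2; reducing to Smith normal form yields diagonal entries (1,1).

Boundary ∂_2: C_2 → C_1 maps a triangle to the signed sum of its edges. For instance
  ∂[0,1,2] = [1,2] − [0,2] + [0,1].
As a 3×1 matrix over Z this has rank 1, with invariant factors (1).

Computing H_k = (kernel of ∂_k) / (image of ∂_{k+1}):

  H_0: rank C_0 − rank ∂_1 = 3 − 2 = 1, and the invariant factors of ∂_1 are all 1, so H_0 = Z.
  H_1: rank ker ∂_1 − rank ∂_2 = (3 − 2) − 1 = 0, and the invariant factors of ∂_2 are all 1, so H_1 = 0.
  H_2: rank ker ∂_2 − rank ∂_3 = (1 − 1) − 0 = 0, and there is no ∂_3, so H_2 = 0.

(K is a triangulation of the 2-simplex.)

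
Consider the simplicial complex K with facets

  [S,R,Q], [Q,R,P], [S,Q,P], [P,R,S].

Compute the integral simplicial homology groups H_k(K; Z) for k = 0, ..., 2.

Take the total order P < Q < R < S on the vertex set. Then K (dimension 2) consists of the simplices:

  0-simplices (4): P, Q, R, S
  1-simplices (6): PQ, PR, PS, QR, QS, RS
  2-simplices (4): PQR, PQS, PRS, QRS

giving chain groups C_0 ≅ Z^4, C_1 ≅ Z^6, C_2 ≅ Z^4.

Boundary ∂_1: C_1 → C_0 is given by ∂[p,q] = [q] − [p]. For instance
  ∂QS = S − Q.
As a 4×6 matrix over Z this has rank 3, with invariant factors (1,1,1).

Boundary ∂_2: C_2 → C_1 sends each 2-simplex [p,q,r] to [q,r] − [p,r] + [p,q]. For instance
  ∂QRS = RS − QS + QR,
  ∂PQS = QS − PS + PQ.
The resulting 6×4 matrix has rank 3, and its Smith normal form has invariant factors (1,1,1).

From H_k ≅ ker(∂_k) / im(∂_{k+1}) we obtain:

  H_0: rank C_0 − rank ∂_1 = 4 − 3 = 1, and the invariant factors of ∂_1 are all 1, so H_0 ≅ Z.
  H_1: rank ker ∂_1 − rank ∂_2 = (6 − 3) − 3 = 0, and the invariant factors of ∂_2 are all 1, so H_1 ≅ 0.
  H_2: rank ker ∂_2 − rank ∂_3 = (4 − 3) − 0 = 1, and there is no ∂_3, so H_2 ≅ Z.

H_0 ≅ Z,  H_1 = 0,  H_2 ≅ Z.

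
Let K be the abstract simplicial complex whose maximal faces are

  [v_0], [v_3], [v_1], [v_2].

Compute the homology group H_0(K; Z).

H_0 = Z^4.

We work with the vertex ordering v_0 < v_1 < v_2 < v_3. The simplices of K, each written with vertices in increasing order, are:

  0-simplices (4): [v_0], [v_1], [v_2], [v_3]

giving chain groups C_0 ≅ Z^4.

Now H_k = ker ∂_k / im ∂_{k+1}, so:

  H_0: rank C_0 − rank ∂_1 = 4 − 0 = 4, and there is no ∂_1, so H_0 ≅ Z^4.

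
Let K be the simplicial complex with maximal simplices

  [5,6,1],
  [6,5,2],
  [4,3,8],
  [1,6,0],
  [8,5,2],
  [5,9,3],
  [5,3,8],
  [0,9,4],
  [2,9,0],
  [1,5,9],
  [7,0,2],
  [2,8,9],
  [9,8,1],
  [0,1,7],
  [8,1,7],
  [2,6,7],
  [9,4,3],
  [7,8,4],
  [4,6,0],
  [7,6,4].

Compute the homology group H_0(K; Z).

H_0 = Z.

Take the total order 0 < 1 < 2 < 3 < 4 < 5 < 6 < 7 < 8 < 9 on the vertex set. Then K (dimension 2) consists of the simplices:

  0-simplices (10): [0], [1], [2], [3], [4], [5], [6], [7], [8], [9]
  1-simplices (30): (30 of them)
  2-simplices (20): (20 of them)

Hence C_0 ≅ Z^10, C_1 ≅ Z^30, C_2 ≅ Z^20.

The boundary map ∂_1: C_1 → C_0 is given by ∂[p,q] = [q] − [p].
The 10×30 boundary matrix has rank 9 and Smith normal form diag(1,1,1,1,1,1,1,1,1).

Boundary ∂_2: C_2 → C_1 maps a triangle to the signed sum of its edges. For instance
  ∂[0,1,6] = [1,6] − [0,6] + [0,1],
  ∂[4,6,7] = [6,7] − [4,7] + [4,6].
The resulting 30×20 matrix has rank 20, and its Smith normal form has invariant factors (1,1,1,1,1,1,1,1,1,1,1,1,1,1,1,1,1,1,1,2).

Now H_k = ker ∂_k / im ∂_{k+1}, so:

  H_0: rank C_0 − rank ∂_1 = 10 − 9 = 1, and the invariant factors of ∂_1 are all 1, so H_0 = Z.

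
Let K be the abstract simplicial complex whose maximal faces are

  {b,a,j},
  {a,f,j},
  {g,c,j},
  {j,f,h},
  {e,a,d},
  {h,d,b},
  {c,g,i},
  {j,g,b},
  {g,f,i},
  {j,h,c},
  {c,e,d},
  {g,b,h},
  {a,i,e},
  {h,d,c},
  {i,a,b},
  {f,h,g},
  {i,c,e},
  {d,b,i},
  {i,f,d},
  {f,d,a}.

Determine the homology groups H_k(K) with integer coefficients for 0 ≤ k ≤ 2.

We work with the vertex ordering a < b < c < d < e < f < g < h < i < j. The simplices of K, each written with vertices in increasing order, are:

  0-simplices (10): a, b, c, d, e, f, g, h, i, j
  1-simplices (30): ab, ad, ae, af, ai, aj, bd, bg, bh, bi, bj, cd, ce, cg, ch, ci, cj, de, df, dh, di, ei, fg, fh, fi, fj, gh, gi, gj, hj
  2-simplices (20): abi, abj, ade, adf, aei, afj, bdh, bdi, bgh, bgj, cde, cdh, cei, cgi, cgj, chj, dfi, fgh, fgi, fhj

Hence C_0 ≅ Z^10, C_1 ≅ Z^30, C_2 ≅ Z^20.

Boundary ∂_1: C_1 → C_0 maps an edge to its endpoints' difference, ∂[p,q] = q − p.
The resulting 10×30 matrix has rank 9, and its Smith normal form has invariant factors (1,1,1,1,1,1,1,1,1).

Boundary ∂_2: C_2 → C_1 sends each 2-simplex [p,q,r] to [q,r] − [p,r] + [p,q]. For instance
  ∂dfi = fi − di + df,
  ∂bgh = gh − bh + bg.
As a 30×20 matrix over Z this has rank 20, with invariant factors (1,1,1,1,1,1,1,1,1,1,1,1,1,1,1,1,1,1,1,2).

Reading off H_k = ker ∂_k / im ∂_{k+1}:

  H_0: rank C_0 − rank ∂_1 = 10 − 9 = 1, and the invariant factors of ∂_1 are all 1, so H_0 ≅ Z.
  H_1: rank ker ∂_1 − rank ∂_2 = (30 − 9) − 20 = 1, and ∂_2 has invariant factor 2 > 1, so H_1 ≅ Z ⊕ Z/2.
  H_2: rank ker ∂_2 − rank ∂_3 = (20 − 20) − 0 = 0, and there is no ∂_3, so H_2 ≅ 0.

H_0 ≅ Z,  H_1 ≅ Z ⊕ Z/2,  H_2 = 0.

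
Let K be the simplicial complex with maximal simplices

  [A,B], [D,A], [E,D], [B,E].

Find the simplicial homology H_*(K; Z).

Take the total order A < B < D < E on the vertex set. Then K (dimension 1) consists of the simplices:

  0-simplices (4): A, B, D, E
  1-simplices (4): AB, AD, BE, DE

giving chain groups C_0 ≅ Z^4, C_1 ≅ Z^4.

Boundary ∂_1: C_1 → C_0 maps an edge to its endpoints' difference, ∂[p,q] = q − p. For instance
  ∂AD = D − A.
As a 4×4 matrix over Z this has rank 3, with invariant factors (1,1,1).

Computing H_k = (kernel of ∂_k) / (image of ∂_{k+1}):

  H_0: rank C_0 − rank ∂_1 = 4 − 3 = 1, and the invariant factors of ∂_1 are all 1, so H_0 = Z.
  H_1: rank ker ∂_1 − rank ∂_2 = (4 − 3) − 0 = 1, and there is no ∂_2, so H_1 = Z.

As a check, the Euler characteristic is 4 − 4 = 0, which agrees with 1 − 1 = 0.

H_0 = Z,  H_1 = Z.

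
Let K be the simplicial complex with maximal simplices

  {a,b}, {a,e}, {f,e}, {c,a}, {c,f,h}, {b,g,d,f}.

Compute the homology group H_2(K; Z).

Order the vertices as a < b < c < d < e < f < g < h. Listing each simplex with vertices in this order, K has dimension 3 with simplices:

  0-simplices (8): a, b, c, d, e, f, g, h
  1-simplices (13): ab, ac, ae, bd, bf, bg, cf, ch, df, dg, ef, fg, fh
  2-simplices (5): bdf, bdg, bfg, cfh, dfg
  3-simplices (1): bdfg

Hence C_0 ≅ Z^8, C_1 ≅ Z^13, C_2 ≅ Z^5, C_3 ≅ Z^1.

The boundary map ∂_1: C_1 → C_0 is given by ∂[p,q] = [q] − [p]. For instance
  ∂ac = c − a.
The resulting 8×13 matrix has rank 7, and its Smith normal form has invariant factors (1,1,1,1,1,1,1).

The boundary map ∂_2: C_2 → C_1 maps a triangle to the signed sum of its edges. For instance
  ∂bdg = dg − bg + bd,
  ∂dfg = fg − dg + df.
This gives a 13×5 integer matrix of rank 4; reducing to Smith normal form yields diagonal entries (1,1,1,1).

∂_3: C_3 → C_2 sends each 3-simplex σ to the alternating sum Σ_i (−1)^i (σ with its i-th vertex removed). For instance
  ∂bdfg = dfg − bfg + bdg − bdf.
The 5×1 boundary matrix has rank 1 and Smith normal form diag(1).

Now H_k = ker ∂_k / im ∂_{k+1}, so:

  H_2: rank ker ∂_2 − rank ∂_3 = (5 − 4) − 1 = 0, and the invariant factors of ∂_3 are all 1, so H_2 = 0.

H_2 = 0.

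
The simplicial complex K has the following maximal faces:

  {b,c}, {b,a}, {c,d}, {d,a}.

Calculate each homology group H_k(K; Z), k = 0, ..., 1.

Take the total order a < b < c < d on the vertex set. Then K (dimension 1) consists of the simplices:

  0-simplices (4): a, b, c, d
  1-simplices (4): ab, ad, bc, cd

Hence C_0 ≅ Z^4, C_1 ≅ Z^4.

The boundary map ∂_1: C_1 → C_0 is given by ∂[p,q] = [q] − [p].
The 4×4 boundary matrix has rank 3 and Smith normal form diag(1,1,1).

Computing H_k = (kernel of ∂_k) / (image of ∂_{k+1}):

  H_0: rank C_0 − rank ∂_1 = 4 − 3 = 1, and the invariant factors of ∂_1 are all 1, so H_0 ≅ Z.
  H_1: rank ker ∂_1 − rank ∂_2 = (4 − 3) − 0 = 1, and there is no ∂_2, so H_1 ≅ Z.

H_0 ≅ Z,  H_1 ≅ Z.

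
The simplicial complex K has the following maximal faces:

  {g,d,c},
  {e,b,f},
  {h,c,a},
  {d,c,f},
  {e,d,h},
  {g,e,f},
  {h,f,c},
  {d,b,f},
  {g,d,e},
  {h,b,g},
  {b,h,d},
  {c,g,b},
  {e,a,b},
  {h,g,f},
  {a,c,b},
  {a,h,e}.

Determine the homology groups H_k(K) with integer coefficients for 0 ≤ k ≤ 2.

We work with the vertex ordering a < b < c < d < e < f < g < h. The simplices of K, each written with vertices in increasing order, are:

  0-simplices (8): a, b, c, d, e, f, g, h
  1-simplices (24): ab, ac, ae, ah, bc, bd, be, bf, bg, bh, cd, cf, cg, ch, de, df, dg, dh, ef, eg, eh, fg, fh, gh
  2-simplices (16): abc, abe, ach, aeh, bcg, bdf, bdh, bef, bgh, cdf, cdg, cfh, deg, deh, efg, fgh

giving chain groups C_0 ≅ Z^8, C_1 ≅ Z^24, C_2 ≅ Z^16.

The boundary map ∂_1: C_1 → C_0 is given by ∂[p,q] = [q] − [p]. For instance
  ∂cg = g − c.
This gives a 8×24 integer matrix of rank 7; reducing to Smith normal form yields diagonal entries (1,1,1,1,1,1,1).

∂_2: C_2 → C_1 sends each 2-simplex [p,q,r] to [q,r] − [p,r] + [p,q]. For instance
  ∂bdf = df − bf + bd,
  ∂deh = eh − dh + de.
As a 24×16 matrix over Z this has rank 15, with invariant factors (1,1,1,1,1,1,1,1,1,1,1,1,1,1,1).

From H_k ≅ ker(∂_k) / im(∂_{k+1}) we obtain:

  H_0: rank C_0 − rank ∂_1 = 8 − 7 = 1, and the invariant factors of ∂_1 are all 1, so H_0 ≅ Z.
  H_1: rank ker ∂_1 − rank ∂_2 = (24 − 7) − 15 = 2, and the invariant factors of ∂_2 are all 1, so H_1 ≅ Z^2.
  H_2: rank ker ∂_2 − rank ∂_3 = (16 − 15) − 0 = 1, and there is no ∂_3, so H_2 ≅ Z.

H_0 = Z,  H_1 = Z^2,  H_2 = Z.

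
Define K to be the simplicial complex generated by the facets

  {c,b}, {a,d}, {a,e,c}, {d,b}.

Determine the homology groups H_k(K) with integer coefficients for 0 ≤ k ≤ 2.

Fix the vertex order a < b < c < d < e and write every simplex with vertices in increasing order. Then dim K = 2 and the simplices of K are:

  0-simplices (5): a, b, c, d, e
  1-simplices (6): ac, ad, ae, bc, bd, ce
  2-simplices (1): ace

giving chain groups C_0 ≅ Z^5, C_1 ≅ Z^6, C_2 ≅ Z^1.

Boundary ∂_1: C_1 → C_0 is given by ∂[p,q] = [q] − [p]. For instance
  ∂ce = e − c.
This gives a 5×6 integer matrix of rank 4; reducing to Smith normal form yields diagonal entries (1,1,1,1).

∂_2: C_2 → C_1 acts by ∂[p,q,r] = [q,r] − [p,r] + [p,q]. For instance
  ∂ace = ce − ae + ac.
The resulting 6×1 matrix has rank 1, and its Smith normal form has invariant factors (1).

From H_k ≅ ker(∂_k) / im(∂_{k+1}) we obtain:

  H_0: rank C_0 − rank ∂_1 = 5 − 4 = 1, and the invariant factors of ∂_1 are all 1, so H_0 ≅ Z.
  H_1: rank ker ∂_1 − rank ∂_2 = (6 − 4) − 1 = 1, and the invariant factors of ∂_2 are all 1, so H_1 ≅ Z.
  H_2: rank ker ∂_2 − rank ∂_3 = (1 − 1) − 0 = 0, and there is no ∂_3, so H_2 ≅ 0.

As a check, the Euler characteristic is 5 − 6 + 1 = 0, which agrees with 1 − 1 + 0 = 0.

H_0 ≅ Z,  H_1 ≅ Z,  H_2 = 0.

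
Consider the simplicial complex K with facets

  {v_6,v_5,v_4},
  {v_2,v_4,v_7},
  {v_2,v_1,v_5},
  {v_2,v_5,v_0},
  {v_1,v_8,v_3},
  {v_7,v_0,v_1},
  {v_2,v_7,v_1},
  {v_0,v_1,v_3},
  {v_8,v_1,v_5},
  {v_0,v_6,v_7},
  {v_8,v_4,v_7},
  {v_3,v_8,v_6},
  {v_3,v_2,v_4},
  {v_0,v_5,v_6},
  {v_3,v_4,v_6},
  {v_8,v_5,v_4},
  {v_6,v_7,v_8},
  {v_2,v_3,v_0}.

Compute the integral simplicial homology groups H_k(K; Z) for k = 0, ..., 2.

We work with the vertex ordering v_0 < v_1 < v_2 < v_3 < v_4 < v_5 < v_6 < v_7 < v_8. The simplices of K, each written with vertices in increasing order, are:

  0-simplices (9): [v_0], [v_1], [v_2], [v_3], [v_4], [v_5], [v_6], [v_7], [v_8]
  1-simplices (27): (27 of them)
  2-simplices (18): (18 of them)

so the chain groups are C_0 ≅ Z^9, C_1 ≅ Z^27, C_2 ≅ Z^18.

∂_1: C_1 → C_0 sends each edge [p,q] (with p < q) to q − p. For instance
  ∂[v_1,v_5] = [v_5] − [v_1].
The resulting 9×27 matrix has rank 8, and its Smith normal form has invariant factors (1,1,1,1,1,1,1,1).

∂_2: C_2 → C_1 acts by ∂[p,q,r] = [q,r] − [p,r] + [p,q]. For instance
  ∂[v_2,v_3,v_4] = [v_3,v_4] − [v_2,v_4] + [v_2,v_3],
  ∂[v_1,v_3,v_8] = [v_3,v_8] − [v_1,v_8] + [v_1,v_3].
The resulting 27×18 matrix has rank 18, and its Smith normal form has invariant factors (1,1,1,1,1,1,1,1,1,1,1,1,1,1,1,1,1,2).

From H_k ≅ ker(∂_k) / im(∂_{k+1}) we obtain:

  H_0: rank C_0 − rank ∂_1 = 9 − 8 = 1, and the invariant factors of ∂_1 are all 1, so H_0 ≅ Z.
  H_1: rank ker ∂_1 − rank ∂_2 = (27 − 8) − 18 = 1, and ∂_2 has invariant factor 2 > 1, so H_1 ≅ Z ⊕ Z_2.
  H_2: rank ker ∂_2 − rank ∂_3 = (18 − 18) − 0 = 0, and there is no ∂_3, so H_2 ≅ 0.

H_0 = Z,  H_1 = Z ⊕ Z_2,  H_2 = 0.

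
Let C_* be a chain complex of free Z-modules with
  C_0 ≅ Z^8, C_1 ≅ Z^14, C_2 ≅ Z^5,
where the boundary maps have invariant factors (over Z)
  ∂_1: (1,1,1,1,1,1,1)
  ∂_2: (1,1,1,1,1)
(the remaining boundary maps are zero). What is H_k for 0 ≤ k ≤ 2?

H_0: b_0 = 8 − 0 − 7 = 1; torsion from ∂_1 factors > 1: none. So H_0 = Z.
H_1: b_1 = 14 − 7 − 5 = 2; torsion from ∂_2 factors > 1: none. So H_1 = Z^2.
H_2: b_2 = 5 − 5 − 0 = 0; torsion from ∂_3 factors > 1: none. So H_2 = 0.

H_0 = Z,  H_1 = Z^2,  H_2 = 0.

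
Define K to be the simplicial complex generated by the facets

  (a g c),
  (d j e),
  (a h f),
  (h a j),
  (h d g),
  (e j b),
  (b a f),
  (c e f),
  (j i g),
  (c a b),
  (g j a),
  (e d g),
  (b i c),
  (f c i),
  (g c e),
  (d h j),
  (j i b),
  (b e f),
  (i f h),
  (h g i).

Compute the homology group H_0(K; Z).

H_0 = Z.

We work with the vertex ordering a < b < c < d < e < f < g < h < i < j. The simplices of K, each written with vertices in increasing order, are:

  0-simplices (10): a, b, c, d, e, f, g, h, i, j
  1-simplices (30): ab, ac, af, ag, ah, aj, bc, be, bf, bi, bj, ce, cf, cg, ci, de, dg, dh, dj, ef, eg, ej, fh, fi, gh, gi, gj, hi, hj, ij
  2-simplices (20): abc, abf, acg, afh, agj, ahj, bci, bef, bej, bij, cef, ceg, cfi, deg, dej, dgh, dhj, fhi, ghi, gij

giving chain groups C_0 ≅ Z^10, C_1 ≅ Z^30, C_2 ≅ Z^20.

Boundary ∂_1: C_1 → C_0 sends each edge [p,q] (with p < q) to q − p. For instance
  ∂eg = g − e.
The 10×30 boundary matrix has rank 9 and Smith normal form diag(1,1,1,1,1,1,1,1,1).

∂_2: C_2 → C_1 acts by ∂[p,q,r] = [q,r] − [p,r] + [p,q]. For instance
  ∂afh = fh − ah + af,
  ∂bef = ef − bf + be.
This gives a 30×20 integer matrix of rank 20; reducing to Smith normal form yields diagonal entries (1,1,1,1,1,1,1,1,1,1,1,1,1,1,1,1,1,1,1,2).

Computing H_k = (kernel of ∂_k) / (image of ∂_{k+1}):

  H_0: rank C_0 − rank ∂_1 = 10 − 9 = 1, and the invariant factors of ∂_1 are all 1, so H_0 ≅ Z.

(K is a triangulation of the Klein bottle.)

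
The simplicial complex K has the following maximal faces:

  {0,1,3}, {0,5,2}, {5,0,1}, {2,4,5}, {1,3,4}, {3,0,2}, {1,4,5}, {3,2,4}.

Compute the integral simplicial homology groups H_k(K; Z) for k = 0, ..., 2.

H_0 = Z,  H_1 = 0,  H_2 = Z.

Fix the vertex order 0 < 1 < 2 < 3 < 4 < 5 and write every simplex with vertices in increasing order. Then dim K = 2 and the simplices of K are:

  0-simplices (6): [0], [1], [2], [3], [4], [5]
  1-simplices (12): [0,1], [0,2], [0,3], [0,5], [1,3], [1,4], [1,5], [2,3], [2,4], [2,5], [3,4], [4,5]
  2-simplices (8): [0,1,3], [0,1,5], [0,2,3], [0,2,5], [1,3,4], [1,4,5], [2,3,4], [2,4,5]

giving chain groups C_0 ≅ Z^6, C_1 ≅ Z^12, C_2 ≅ Z^8.

∂_1: C_1 → C_0 maps an edge to its endpoints' difference, ∂[p,q] = q − p.
The resulting 6×12 matrix has rank 5, and its Smith normal form has invariant factors (1,1,1,1,1).

∂_2: C_2 → C_1 maps a triangle to the signed sum of its edges. For instance
  ∂[0,1,5] = [1,5] − [0,5] + [0,1],
  ∂[0,2,3] = [2,3] − [0,3] + [0,2].
As a 12×8 matrix over Z this has rank 7, with invariant factors (1,1,1,1,1,1,1).

Computing H_k = (kernel of ∂_k) / (image of ∂_{k+1}):

  H_0: rank C_0 − rank ∂_1 = 6 − 5 = 1, and the invariant factors of ∂_1 are all 1, so H_0 ≅ Z.
  H_1: rank ker ∂_1 − rank ∂_2 = (12 − 5) − 7 = 0, and the invariant factors of ∂_2 are all 1, so H_1 ≅ 0.
  H_2: rank ker ∂_2 − rank ∂_3 = (8 − 7) − 0 = 1, and there is no ∂_3, so H_2 ≅ Z.

As a check, the Euler characteristic is 6 − 12 + 8 = 2, which agrees with 1 − 0 + 1 = 2.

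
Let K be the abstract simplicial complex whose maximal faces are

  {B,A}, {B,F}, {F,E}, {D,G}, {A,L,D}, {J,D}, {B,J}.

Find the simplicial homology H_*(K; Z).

Take the total order A < B < D < E < F < G < J < L on the vertex set. Then K (dimension 2) consists of the simplices:

  0-simplices (8): A, B, D, E, F, G, J, L
  1-simplices (9): AB, AD, AL, BF, BJ, DG, DJ, DL, EF
  2-simplices (1): ADL

so the chain groups are C_0 ≅ Z^8, C_1 ≅ Z^9, C_2 ≅ Z^1.

Boundary ∂_1: C_1 → C_0 maps an edge to its endpoints' difference, ∂[p,q] = q − p. For instance
  ∂DJ = J − D.
The resulting 8×9 matrix has rank 7, and its Smith normal form has invariant factors (1,1,1,1,1,1,1).

The boundary map ∂_2: C_2 → C_1 acts by ∂[p,q,r] = [q,r] − [p,r] + [p,q]. For instance
  ∂ADL = DL − AL + AD.
As a 9×1 matrix over Z this has rank 1, with invariant factors (1).

Now H_k = ker ∂_k / im ∂_{k+1}, so:

  H_0: rank C_0 − rank ∂_1 = 8 − 7 = 1, and the invariant factors of ∂_1 are all 1, so H_0 ≅ Z.
  H_1: rank ker ∂_1 − rank ∂_2 = (9 − 7) − 1 = 1, and the invariant factors of ∂_2 are all 1, so H_1 ≅ Z.
  H_2: rank ker ∂_2 − rank ∂_3 = (1 − 1) − 0 = 0, and there is no ∂_3, so H_2 ≅ 0.

H_0 = Z,  H_1 = Z,  H_2 = 0.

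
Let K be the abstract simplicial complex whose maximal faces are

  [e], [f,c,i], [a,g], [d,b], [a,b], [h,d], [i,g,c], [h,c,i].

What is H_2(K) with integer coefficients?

H_2 ≅ 0.

Order the vertices as a < b < c < d < e < f < g < h < i. Listing each simplex with vertices in this order, K has dimension 2 with simplices:

  0-simplices (9): a, b, c, d, e, f, g, h, i
  1-simplices (11): ab, ag, bd, cf, cg, ch, ci, dh, fi, gi, hi
  2-simplices (3): cfi, cgi, chi

so the chain groups are C_0 ≅ Z^9, C_1 ≅ Z^11, C_2 ≅ Z^3.

∂_1: C_1 → C_0 sends each edge [p,q] (with p < q) to q − p. For instance
  ∂gi = i − g.
As a 9×11 matrix over Z this has rank 7, with invariant factors (1,1,1,1,1,1,1).

Boundary ∂_2: C_2 → C_1 acts by ∂[p,q,r] = [q,r] − [p,r] + [p,q]. For instance
  ∂cgi = gi − ci + cg,
  ∂chi = hi − ci + ch.
This gives a 11×3 integer matrix of rank 3; reducing to Smith normal form yields diagonal entries (1,1,1).

Reading off H_k = ker ∂_k / im ∂_{k+1}:

  H_2: rank ker ∂_2 − rank ∂_3 = (3 − 3) − 0 = 0, and there is no ∂_3, so H_2 = 0.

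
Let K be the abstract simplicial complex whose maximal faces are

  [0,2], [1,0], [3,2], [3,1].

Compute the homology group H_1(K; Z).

Fix the vertex order 0 < 1 < 2 < 3 and write every simplex with vertices in increasing order. Then dim K = 1 and the simplices of K are:

  0-simplices (4): [0], [1], [2], [3]
  1-simplices (4): [0,1], [0,2], [1,3], [2,3]

Hence C_0 ≅ Z^4, C_1 ≅ Z^4.

Boundary ∂_1: C_1 → C_0 sends each edge [p,q] (with p < q) to q − p. For instance
  ∂[2,3] = [3] − [2].
The resulting 4×4 matrix has rank 3, and its Smith normal form has invariant factors (1,1,1).

Reading off H_k = ker ∂_k / im ∂_{k+1}:

  H_1: rank ker ∂_1 − rank ∂_2 = (4 − 3) − 0 = 1, and there is no ∂_2, so H_1 ≅ Z.

(K is a triangulation of the circle S^1.)

H_1 ≅ Z.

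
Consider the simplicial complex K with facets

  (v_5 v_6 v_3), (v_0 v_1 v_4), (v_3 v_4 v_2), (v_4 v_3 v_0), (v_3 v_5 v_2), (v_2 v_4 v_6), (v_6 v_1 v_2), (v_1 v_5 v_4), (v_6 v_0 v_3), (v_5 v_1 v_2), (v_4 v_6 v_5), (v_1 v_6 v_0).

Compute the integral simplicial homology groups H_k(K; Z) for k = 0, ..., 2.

H_0 ≅ Z,  H_1 ≅ Z/2,  H_2 = 0.

We work with the vertex ordering v_0 < v_1 < v_2 < v_3 < v_4 < v_5 < v_6. The simplices of K, each written with vertices in increasing order, are:

  0-simplices (7): [v_0], [v_1], [v_2], [v_3], [v_4], [v_5], [v_6]
  1-simplices (18): (18 of them)
  2-simplices (12): (12 of them)

Hence C_0 ≅ Z^7, C_1 ≅ Z^18, C_2 ≅ Z^12.

The boundary map ∂_1: C_1 → C_0 is given by ∂[p,q] = [q] − [p].
The 7×18 boundary matrix has rank 6 and Smith normal form diag(1,1,1,1,1,1).

The boundary map ∂_2: C_2 → C_1 acts by ∂[p,q,r] = [q,r] − [p,r] + [p,q]. For instance
  ∂[v_3,v_5,v_6] = [v_5,v_6] − [v_3,v_6] + [v_3,v_5],
  ∂[v_1,v_4,v_5] = [v_4,v_5] − [v_1,v_5] + [v_1,v_4].
The 18×12 boundary matrix has rank 12 and Smith normal form diag(1,1,1,1,1,1,1,1,1,1,1,2).

Reading off H_k = ker ∂_k / im ∂_{k+1}:

  H_0: rank C_0 − rank ∂_1 = 7 − 6 = 1, and the invariant factors of ∂_1 are all 1, so H_0 = Z.
  H_1: rank ker ∂_1 − rank ∂_2 = (18 − 6) − 12 = 0, and ∂_2 has invariant factor 2 > 1, so H_1 = Z/2.
  H_2: rank ker ∂_2 − rank ∂_3 = (12 − 12) − 0 = 0, and there is no ∂_3, so H_2 = 0.

(K is a triangulation of the real projective plane RP^2.)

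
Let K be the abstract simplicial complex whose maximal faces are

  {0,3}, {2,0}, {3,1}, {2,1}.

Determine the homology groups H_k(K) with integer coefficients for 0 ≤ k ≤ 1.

K has 4 vertices, 4 edges.
rank ∂_0 = 0, rank ∂_1 = 3 ⇒ b_0 = 4 − 0 − 3 = 1; all invariant factors of ∂_1 are 1 so no torsion. So H_0 = Z.
rank ∂_1 = 3, rank ∂_2 = 0 ⇒ b_1 = 4 − 3 − 0 = 1. So H_1 = Z.

H_0 ≅ Z,  H_1 ≅ Z.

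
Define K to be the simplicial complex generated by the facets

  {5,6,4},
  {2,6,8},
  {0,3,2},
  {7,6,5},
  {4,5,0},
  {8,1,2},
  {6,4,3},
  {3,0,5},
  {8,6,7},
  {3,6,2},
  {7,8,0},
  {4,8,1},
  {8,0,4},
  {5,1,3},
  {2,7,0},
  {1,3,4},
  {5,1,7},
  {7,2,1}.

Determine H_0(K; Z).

We work with the vertex ordering 0 < 1 < 2 < 3 < 4 < 5 < 6 < 7 < 8. The simplices of K, each written with vertices in increasing order, are:

  0-simplices (9): [0], [1], [2], [3], [4], [5], [6], [7], [8]
  1-simplices (27): (27 of them)
  2-simplices (18): [0,2,3], [0,2,7], [0,3,5], [0,4,5], [0,4,8], [0,7,8], [1,2,7], [1,2,8], [1,3,4], [1,3,5], [1,4,8], [1,5,7], [2,3,6], [2,6,8], [3,4,6], [4,5,6], [5,6,7], [6,7,8]

so the chain groups are C_0 ≅ Z^9, C_1 ≅ Z^27, C_2 ≅ Z^18.

∂_1: C_1 → C_0 is given by ∂[p,q] = [q] − [p]. For instance
  ∂[3,5] = [5] − [3].
The resulting 9×27 matrix has rank 8, and its Smith normal form has invariant factors (1,1,1,1,1,1,1,1).

Boundary ∂_2: C_2 → C_1 maps a triangle to the signed sum of its edges. For instance
  ∂[0,4,8] = [4,8] − [0,8] + [0,4],
  ∂[6,7,8] = [7,8] − [6,8] + [6,7].
The 27×18 boundary matrix has rank 18 and Smith normal form diag(1,1,1,1,1,1,1,1,1,1,1,1,1,1,1,1,1,2).

Now H_k = ker ∂_k / im ∂_{k+1}, so:

  H_0: rank C_0 − rank ∂_1 = 9 − 8 = 1, and the invariant factors of ∂_1 are all 1, so H_0 = Z.

H_0 = Z.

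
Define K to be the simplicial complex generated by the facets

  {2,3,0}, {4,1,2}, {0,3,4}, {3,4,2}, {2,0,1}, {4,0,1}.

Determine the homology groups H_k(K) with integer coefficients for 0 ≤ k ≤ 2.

H_0 ≅ Z,  H_1 = 0,  H_2 ≅ Z.

Fix the vertex order 0 < 1 < 2 < 3 < 4 and write every simplex with vertices in increasing order. Then dim K = 2 and the simplices of K are:

  0-simplices (5): [0], [1], [2], [3], [4]
  1-simplices (9): [0,1], [0,2], [0,3], [0,4], [1,2], [1,4], [2,3], [2,4], [3,4]
  2-simplices (6): [0,1,2], [0,1,4], [0,2,3], [0,3,4], [1,2,4], [2,3,4]

giving chain groups C_0 ≅ Z^5, C_1 ≅ Z^9, C_2 ≅ Z^6.

The boundary map ∂_1: C_1 → C_0 is given by ∂[p,q] = [q] − [p]. For instance
  ∂[0,4] = [4] − [0].
As a 5×9 matrix over Z this has rank 4, with invariant factors (1,1,1,1).

∂_2: C_2 → C_1 sends each 2-simplex [p,q,r] to [q,r] − [p,r] + [p,q]. For instance
  ∂[0,1,2] = [1,2] − [0,2] + [0,1],
  ∂[0,3,4] = [3,4] − [0,4] + [0,3].
This gives a 9×6 integer matrix of rank 5; reducing to Smith normal form yields diagonal entries (1,1,1,1,1).

Computing H_k = (kernel of ∂_k) / (image of ∂_{k+1}):

  H_0: rank C_0 − rank ∂_1 = 5 − 4 = 1, and the invariant factors of ∂_1 are all 1, so H_0 = Z.
  H_1: rank ker ∂_1 − rank ∂_2 = (9 − 4) − 5 = 0, and the invariant factors of ∂_2 are all 1, so H_1 = 0.
  H_2: rank ker ∂_2 − rank ∂_3 = (6 − 5) − 0 = 1, and there is no ∂_3, so H_2 = Z.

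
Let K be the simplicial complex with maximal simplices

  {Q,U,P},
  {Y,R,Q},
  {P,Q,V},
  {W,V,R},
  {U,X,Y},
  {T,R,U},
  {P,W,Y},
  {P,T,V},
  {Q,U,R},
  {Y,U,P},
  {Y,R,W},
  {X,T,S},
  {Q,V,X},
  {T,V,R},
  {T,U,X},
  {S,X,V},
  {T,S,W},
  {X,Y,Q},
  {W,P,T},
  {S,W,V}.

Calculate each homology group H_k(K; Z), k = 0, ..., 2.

K has 10 vertices, 30 edges, 20 triangles.
rank ∂_0 = 0, rank ∂_1 = 9 ⇒ b_0 = 10 − 0 − 9 = 1; all invariant factors of ∂_1 are 1 so no torsion. So H_0 = Z.
rank ∂_1 = 9, rank ∂_2 = 20 ⇒ b_1 = 30 − 9 − 20 = 1; ∂_2 has invariant factor(s) [2] giving torsion. So H_1 = Z ⊕ Z/2Z.
rank ∂_2 = 20, rank ∂_3 = 0 ⇒ b_2 = 20 − 20 − 0 = 0. So H_2 = 0.

H_0 ≅ Z,  H_1 ≅ Z ⊕ Z/2Z,  H_2 = 0.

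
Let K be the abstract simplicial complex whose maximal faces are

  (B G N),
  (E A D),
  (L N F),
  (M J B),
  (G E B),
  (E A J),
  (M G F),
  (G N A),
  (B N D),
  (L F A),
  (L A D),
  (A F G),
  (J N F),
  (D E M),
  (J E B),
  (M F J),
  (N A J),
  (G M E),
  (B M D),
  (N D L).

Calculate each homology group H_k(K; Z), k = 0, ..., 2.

Fix the vertex order A < B < D < E < F < G < J < L < M < N and write every simplex with vertices in increasing order. Then dim K = 2 and the simplices of K are:

  0-simplices (10): A, B, D, E, F, G, J, L, M, N
  1-simplices (30): AD, AE, AF, AG, AJ, AL, AN, BD, BE, BG, BJ, BM, BN, DE, DL, DM, DN, EG, EJ, EM, FG, FJ, FL, FM, FN, GM, GN, JM, JN, LN
  2-simplices (20): ADE, ADL, AEJ, AFG, AFL, AGN, AJN, BDM, BDN, BEG, BEJ, BGN, BJM, DEM, DLN, EGM, FGM, FJM, FJN, FLN

Hence C_0 ≅ Z^10, C_1 ≅ Z^30, C_2 ≅ Z^20.

∂_1: C_1 → C_0 sends each edge [p,q] (with p < q) to q − p.
The 10×30 boundary matrix has rank 9 and Smith normal form diag(1,1,1,1,1,1,1,1,1).

∂_2: C_2 → C_1 maps a triangle to the signed sum of its edges. For instance
  ∂ADL = DL − AL + AD,
  ∂DEM = EM − DM + DE.
This gives a 30×20 integer matrix of rank 20; reducing to Smith normal form yields diagonal entries (1,1,1,1,1,1,1,1,1,1,1,1,1,1,1,1,1,1,1,2).

Reading off H_k = ker ∂_k / im ∂_{k+1}:

  H_0: rank C_0 − rank ∂_1 = 10 − 9 = 1, and the invariant factors of ∂_1 are all 1, so H_0 ≅ Z.
  H_1: rank ker ∂_1 − rank ∂_2 = (30 − 9) − 20 = 1, and ∂_2 has invariant factor 2 > 1, so H_1 ≅ Z ⊕ Z_2.
  H_2: rank ker ∂_2 − rank ∂_3 = (20 − 20) − 0 = 0, and there is no ∂_3, so H_2 ≅ 0.

(K is a triangulation of the Klein bottle.)

H_0 = Z,  H_1 = Z ⊕ Z_2,  H_2 = 0.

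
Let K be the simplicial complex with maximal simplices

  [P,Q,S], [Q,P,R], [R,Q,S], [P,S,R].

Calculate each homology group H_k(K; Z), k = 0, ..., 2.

Order the vertices as P < Q < R < S. Listing each simplex with vertices in this order, K has dimension 2 with simplices:

  0-simplices (4): P, Q, R, S
  1-simplices (6): PQ, PR, PS, QR, QS, RS
  2-simplices (4): PQR, PQS, PRS, QRS

giving chain groups C_0 ≅ Z^4, C_1 ≅ Z^6, C_2 ≅ Z^4.

∂_1: C_1 → C_0 maps an edge to its endpoints' difference, ∂[p,q] = q − p. For instance
  ∂QS = S − Q.
The 4×6 boundary matrix has rank 3 and Smith normal form diag(1,1,1).

∂_2: C_2 → C_1 maps a triangle to the signed sum of its edges. For instance
  ∂PRS = RS − PS + PR,
  ∂QRS = RS − QS + QR.
As a 6×4 matrix over Z this has rank 3, with invariant factors (1,1,1).

From H_k ≅ ker(∂_k) / im(∂_{k+1}) we obtain:

  H_0: rank C_0 − rank ∂_1 = 4 − 3 = 1, and the invariant factors of ∂_1 are all 1, so H_0 ≅ Z.
  H_1: rank ker ∂_1 − rank ∂_2 = (6 − 3) − 3 = 0, and the invariant factors of ∂_2 are all 1, so H_1 ≅ 0.
  H_2: rank ker ∂_2 − rank ∂_3 = (4 − 3) − 0 = 1, and there is no ∂_3, so H_2 ≅ Z.

H_0 = Z,  H_1 = 0,  H_2 = Z.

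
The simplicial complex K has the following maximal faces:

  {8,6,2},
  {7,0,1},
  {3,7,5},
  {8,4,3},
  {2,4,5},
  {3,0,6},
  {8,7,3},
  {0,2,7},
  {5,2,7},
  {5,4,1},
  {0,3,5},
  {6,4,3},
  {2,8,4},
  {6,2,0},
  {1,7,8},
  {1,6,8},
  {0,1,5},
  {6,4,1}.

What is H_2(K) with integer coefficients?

Order the vertices as 0 < 1 < 2 < 3 < 4 < 5 < 6 < 7 < 8. Listing each simplex with vertices in this order, K has dimension 2 with simplices:

  0-simplices (9): [0], [1], [2], [3], [4], [5], [6], [7], [8]
  1-simplices (27): (27 of them)
  2-simplices (18): [0,1,5], [0,1,7], [0,2,6], [0,2,7], [0,3,5], [0,3,6], [1,4,5], [1,4,6], [1,6,8], [1,7,8], [2,4,5], [2,4,8], [2,5,7], [2,6,8], [3,4,6], [3,4,8], [3,5,7], [3,7,8]

giving chain groups C_0 ≅ Z^9, C_1 ≅ Z^27, C_2 ≅ Z^18.

The boundary map ∂_1: C_1 → C_0 maps an edge to its endpoints' difference, ∂[p,q] = q − p. For instance
  ∂[3,7] = [7] − [3].
This gives a 9×27 integer matrix of rank 8; reducing to Smith normal form yields diagonal entries (1,1,1,1,1,1,1,1).

Boundary ∂_2: C_2 → C_1 maps a triangle to the signed sum of its edges. For instance
  ∂[0,1,7] = [1,7] − [0,7] + [0,1],
  ∂[1,6,8] = [6,8] − [1,8] + [1,6].
The 27×18 boundary matrix has rank 18 and Smith normal form diag(1,1,1,1,1,1,1,1,1,1,1,1,1,1,1,1,1,2).

Computing H_k = (kernel of ∂_k) / (image of ∂_{k+1}):

  H_2: rank ker ∂_2 − rank ∂_3 = (18 − 18) − 0 = 0, and there is no ∂_3, so H_2 ≅ 0.

H_2 ≅ 0.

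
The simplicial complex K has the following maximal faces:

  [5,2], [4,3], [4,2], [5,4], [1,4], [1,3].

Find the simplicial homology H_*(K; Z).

H_0 = Z,  H_1 = Z^2.

Take the total order 1 < 2 < 3 < 4 < 5 on the vertex set. Then K (dimension 1) consists of the simplices:

  0-simplices (5): [1], [2], [3], [4], [5]
  1-simplices (6): [1,3], [1,4], [2,4], [2,5], [3,4], [4,5]

so the chain groups are C_0 ≅ Z^5, C_1 ≅ Z^6.

Boundary ∂_1: C_1 → C_0 is given by ∂[p,q] = [q] − [p].
This gives a 5×6 integer matrix of rank 4; reducing to Smith normal form yields diagonal entries (1,1,1,1).

Now H_k = ker ∂_k / im ∂_{k+1}, so:

  H_0: rank C_0 − rank ∂_1 = 5 − 4 = 1, and the invariant factors of ∂_1 are all 1, so H_0 = Z.
  H_1: rank ker ∂_1 − rank ∂_2 = (6 − 4) − 0 = 2, and there is no ∂_2, so H_1 = Z^2.

(K is a triangulation of a wedge of 2 circles.)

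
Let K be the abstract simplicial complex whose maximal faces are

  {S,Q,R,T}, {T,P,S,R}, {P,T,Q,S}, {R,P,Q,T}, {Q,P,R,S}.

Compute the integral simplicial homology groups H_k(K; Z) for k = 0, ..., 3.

We work with the vertex ordering P < Q < R < S < T. The simplices of K, each written with vertices in increasing order, are:

  0-simplices (5): P, Q, R, S, T
  1-simplices (10): PQ, PR, PS, PT, QR, QS, QT, RS, RT, ST
  2-simplices (10): PQR, PQS, PQT, PRS, PRT, PST, QRS, QRT, QST, RST
  3-simplices (5): PQRS, PQRT, PQST, PRST, QRST

so the chain groups are C_0 ≅ Z^5, C_1 ≅ Z^10, C_2 ≅ Z^10, C_3 ≅ Z^5.

∂_1: C_1 → C_0 is given by ∂[p,q] = [q] − [p].
The 5×10 boundary matrix has rank 4 and Smith normal form diag(1,1,1,1).

∂_2: C_2 → C_1 maps a triangle to the signed sum of its edges. For instance
  ∂PQT = QT − PT + PQ,
  ∂PST = ST − PT + PS.
The resulting 10×10 matrix has rank 6, and its Smith normal form has invariant factors (1,1,1,1,1,1).

Boundary ∂_3: C_3 → C_2 sends each 3-simplex σ to the alternating sum Σ_i (−1)^i (σ with its i-th vertex removed). For instance
  ∂PQST = QST − PST + PQT − PQS,
  ∂PQRS = QRS − PRS + PQS − PQR.
This gives a 10×5 integer matrix of rank 4; reducing to Smith normal form yields diagonal entries (1,1,1,1).

From H_k ≅ ker(∂_k) / im(∂_{k+1}) we obtain:

  H_0: rank C_0 − rank ∂_1 = 5 − 4 = 1, and the invariant factors of ∂_1 are all 1, so H_0 ≅ Z.
  H_1: rank ker ∂_1 − rank ∂_2 = (10 − 4) − 6 = 0, and the invariant factors of ∂_2 are all 1, so H_1 ≅ 0.
  H_2: rank ker ∂_2 − rank ∂_3 = (10 − 6) − 4 = 0, and the invariant factors of ∂_3 are all 1, so H_2 ≅ 0.
  H_3: rank ker ∂_3 − rank ∂_4 = (5 − 4) − 0 = 1, and there is no ∂_4, so H_3 ≅ Z.

(K is a triangulation of the 3-sphere S^3.)

H_0 = Z,  H_1 = 0,  H_2 = 0,  H_3 = Z.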